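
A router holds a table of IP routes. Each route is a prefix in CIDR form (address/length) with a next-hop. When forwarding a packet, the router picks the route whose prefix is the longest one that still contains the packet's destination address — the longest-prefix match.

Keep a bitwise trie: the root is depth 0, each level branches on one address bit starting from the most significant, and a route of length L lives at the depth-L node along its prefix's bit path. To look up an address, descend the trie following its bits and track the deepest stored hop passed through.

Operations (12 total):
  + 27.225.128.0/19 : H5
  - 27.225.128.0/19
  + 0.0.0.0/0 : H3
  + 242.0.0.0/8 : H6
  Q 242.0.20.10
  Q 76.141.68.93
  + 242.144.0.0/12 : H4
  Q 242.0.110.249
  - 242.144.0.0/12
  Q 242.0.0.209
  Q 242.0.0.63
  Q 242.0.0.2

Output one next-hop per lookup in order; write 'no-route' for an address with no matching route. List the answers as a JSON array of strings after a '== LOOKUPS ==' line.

Trace:
  add 27.225.128.0/19 -> H5 at depth 19
  del 27.225.128.0/19 (clear depth 19)
  add 0.0.0.0/0 -> H3 at depth 0
  add 242.0.0.0/8 -> H6 at depth 8
  ? 242.0.20.10  path d0:H3→d1:-→d2:-→d3:-→d4:-→d5:-→d6:-→d7:-→d8:H6  best=H6
  ? 76.141.68.93  path d0:H3→d1:-  best=H3
  add 242.144.0.0/12 -> H4 at depth 12
  ? 242.0.110.249  path d0:H3→d1:-→d2:-→d3:-→d4:-→d5:-→d6:-→d7:-→d8:H6  best=H6
  del 242.144.0.0/12 (clear depth 12)
  ? 242.0.0.209  path d0:H3→d1:-→d2:-→d3:-→d4:-→d5:-→d6:-→d7:-→d8:H6  best=H6
  ? 242.0.0.63  path d0:H3→d1:-→d2:-→d3:-→d4:-→d5:-→d6:-→d7:-→d8:H6  best=H6
  ? 242.0.0.2  path d0:H3→d1:-→d2:-→d3:-→d4:-→d5:-→d6:-→d7:-→d8:H6  best=H6

== LOOKUPS ==
["H6","H3","H6","H6","H6","H6"]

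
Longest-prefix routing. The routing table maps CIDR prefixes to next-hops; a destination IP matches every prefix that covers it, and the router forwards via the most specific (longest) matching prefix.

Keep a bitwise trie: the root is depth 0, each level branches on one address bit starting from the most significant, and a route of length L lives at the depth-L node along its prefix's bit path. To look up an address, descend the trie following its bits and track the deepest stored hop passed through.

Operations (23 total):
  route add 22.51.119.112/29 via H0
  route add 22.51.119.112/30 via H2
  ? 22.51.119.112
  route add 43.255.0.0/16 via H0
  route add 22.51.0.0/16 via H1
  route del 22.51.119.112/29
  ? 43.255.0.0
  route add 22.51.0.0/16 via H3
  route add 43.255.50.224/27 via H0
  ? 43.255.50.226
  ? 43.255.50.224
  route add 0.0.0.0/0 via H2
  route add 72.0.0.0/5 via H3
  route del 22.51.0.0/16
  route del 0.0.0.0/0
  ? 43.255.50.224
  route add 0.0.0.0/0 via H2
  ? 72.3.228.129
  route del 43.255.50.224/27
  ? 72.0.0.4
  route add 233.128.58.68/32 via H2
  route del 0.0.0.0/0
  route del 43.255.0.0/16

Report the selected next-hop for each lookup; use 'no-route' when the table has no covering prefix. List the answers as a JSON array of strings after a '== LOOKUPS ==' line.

Trace:
  + 22.51.119.112/29 (H0) depth=29
  + 22.51.119.112/30 (H2) depth=30
  lookup 22.51.119.112: bits 000101100011001101110111011100 walk d0:-→d1:-→d2:-→d3:-→d4:-→d5:-→d6:-→d7:-→d8:-→d9:-→d10:-→d11:-→d12:-→d13:-→d14:-→d15:-→d16:-→d17:-→d18:-→d19:-→d20:-→d21:-→d22:-→d23:-→d24:-→d25:-→d26:-→d27:-→d28:-→d29:H0→d30:H2 -> H2
  + 43.255.0.0/16 (H0) depth=16
  + 22.51.0.0/16 (H1) depth=16
  del 22.51.119.112/29 (clear depth 29)
  lookup 43.255.0.0: bits 0010101111111111 walk d0:-→d1:-→d2:-→d3:-→d4:-→d5:-→d6:-→d7:-→d8:-→d9:-→d10:-→d11:-→d12:-→d13:-→d14:-→d15:-→d16:H0 -> H0
  + 22.51.0.0/16 (H3) depth=16
  + 43.255.50.224/27 (H0) depth=27
  lookup 43.255.50.226: bits 001010111111111100110010111 walk d0:-→d1:-→d2:-→d3:-→d4:-→d5:-→d6:-→d7:-→d8:-→d9:-→d10:-→d11:-→d12:-→d13:-→d14:-→d15:-→d16:H0→d17:-→d18:-→d19:-→d20:-→d21:-→d22:-→d23:-→d24:-→d25:-→d26:-→d27:H0 -> H0
  lookup 43.255.50.224: bits 001010111111111100110010111 walk d0:-→d1:-→d2:-→d3:-→d4:-→d5:-→d6:-→d7:-→d8:-→d9:-→d10:-→d11:-→d12:-→d13:-→d14:-→d15:-→d16:H0→d17:-→d18:-→d19:-→d20:-→d21:-→d22:-→d23:-→d24:-→d25:-→d26:-→d27:H0 -> H0
  + 0.0.0.0/0 (H2) depth=0
  + 72.0.0.0/5 (H3) depth=5
  del 22.51.0.0/16 (clear depth 16)
  del 0.0.0.0/0 (clear depth 0)
  lookup 43.255.50.224: bits 001010111111111100110010111 walk d0:-→d1:-→d2:-→d3:-→d4:-→d5:-→d6:-→d7:-→d8:-→d9:-→d10:-→d11:-→d12:-→d13:-→d14:-→d15:-→d16:H0→d17:-→d18:-→d19:-→d20:-→d21:-→d22:-→d23:-→d24:-→d25:-→d26:-→d27:H0 -> H0
  + 0.0.0.0/0 (H2) depth=0
  lookup 72.3.228.129: bits 01001 walk d0:H2→d1:-→d2:-→d3:-→d4:-→d5:H3 -> H3
  del 43.255.50.224/27 (clear depth 27)
  lookup 72.0.0.4: bits 01001 walk d0:H2→d1:-→d2:-→d3:-→d4:-→d5:H3 -> H3
  + 233.128.58.68/32 (H2) depth=32
  del 0.0.0.0/0 (clear depth 0)
  del 43.255.0.0/16 (clear depth 16)

== LOOKUPS ==
["H2","H0","H0","H0","H0","H3","H3"]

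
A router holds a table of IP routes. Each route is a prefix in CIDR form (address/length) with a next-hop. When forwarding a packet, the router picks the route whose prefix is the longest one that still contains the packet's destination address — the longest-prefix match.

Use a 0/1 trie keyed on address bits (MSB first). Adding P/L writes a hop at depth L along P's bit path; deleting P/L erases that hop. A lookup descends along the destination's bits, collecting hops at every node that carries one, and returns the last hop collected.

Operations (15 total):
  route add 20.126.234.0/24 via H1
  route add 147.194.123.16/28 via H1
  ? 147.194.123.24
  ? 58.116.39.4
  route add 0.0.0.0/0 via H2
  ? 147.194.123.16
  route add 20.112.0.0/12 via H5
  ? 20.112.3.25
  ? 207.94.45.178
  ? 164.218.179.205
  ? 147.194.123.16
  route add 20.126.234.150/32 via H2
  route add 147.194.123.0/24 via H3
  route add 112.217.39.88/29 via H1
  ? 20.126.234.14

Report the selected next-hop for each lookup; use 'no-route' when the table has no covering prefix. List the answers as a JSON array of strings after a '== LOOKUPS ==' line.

Trace:
  + 20.126.234.0/24 (H1) depth=24
  + 147.194.123.16/28 (H1) depth=28
  ? 147.194.123.24  path d0:-→d1:-→d2:-→d3:-→d4:-→d5:-→d6:-→d7:-→d8:-→d9:-→d10:-→d11:-→d12:-→d13:-→d14:-→d15:-→d16:-→d17:-→d18:-→d19:-→d20:-→d21:-→d22:-→d23:-→d24:-→d25:-→d26:-→d27:-→d28:H1  best=H1
  ? 58.116.39.4  path d0:-→d1:-→d2:-  best=no-route
  + 0.0.0.0/0 (H2) depth=0
  ? 147.194.123.16  path d0:H2→d1:-→d2:-→d3:-→d4:-→d5:-→d6:-→d7:-→d8:-→d9:-→d10:-→d11:-→d12:-→d13:-→d14:-→d15:-→d16:-→d17:-→d18:-→d19:-→d20:-→d21:-→d22:-→d23:-→d24:-→d25:-→d26:-→d27:-→d28:H1  best=H1
  + 20.112.0.0/12 (H5) depth=12
  ? 20.112.3.25  path d0:H2→d1:-→d2:-→d3:-→d4:-→d5:-→d6:-→d7:-→d8:-→d9:-→d10:-→d11:-→d12:H5  best=H5
  ? 207.94.45.178  path d0:H2→d1:-  best=H2
  ? 164.218.179.205  path d0:H2→d1:-→d2:-  best=H2
  ? 147.194.123.16  path d0:H2→d1:-→d2:-→d3:-→d4:-→d5:-→d6:-→d7:-→d8:-→d9:-→d10:-→d11:-→d12:-→d13:-→d14:-→d15:-→d16:-→d17:-→d18:-→d19:-→d20:-→d21:-→d22:-→d23:-→d24:-→d25:-→d26:-→d27:-→d28:H1  best=H1
  + 20.126.234.150/32 (H2) depth=32
  + 147.194.123.0/24 (H3) depth=24
  + 112.217.39.88/29 (H1) depth=29
  ? 20.126.234.14  path d0:H2→d1:-→d2:-→d3:-→d4:-→d5:-→d6:-→d7:-→d8:-→d9:-→d10:-→d11:-→d12:H5→d13:-→d14:-→d15:-→d16:-→d17:-→d18:-→d19:-→d20:-→d21:-→d22:-→d23:-→d24:H1  best=H1

== LOOKUPS ==
["H1","no-route","H1","H5","H2","H2","H1","H1"]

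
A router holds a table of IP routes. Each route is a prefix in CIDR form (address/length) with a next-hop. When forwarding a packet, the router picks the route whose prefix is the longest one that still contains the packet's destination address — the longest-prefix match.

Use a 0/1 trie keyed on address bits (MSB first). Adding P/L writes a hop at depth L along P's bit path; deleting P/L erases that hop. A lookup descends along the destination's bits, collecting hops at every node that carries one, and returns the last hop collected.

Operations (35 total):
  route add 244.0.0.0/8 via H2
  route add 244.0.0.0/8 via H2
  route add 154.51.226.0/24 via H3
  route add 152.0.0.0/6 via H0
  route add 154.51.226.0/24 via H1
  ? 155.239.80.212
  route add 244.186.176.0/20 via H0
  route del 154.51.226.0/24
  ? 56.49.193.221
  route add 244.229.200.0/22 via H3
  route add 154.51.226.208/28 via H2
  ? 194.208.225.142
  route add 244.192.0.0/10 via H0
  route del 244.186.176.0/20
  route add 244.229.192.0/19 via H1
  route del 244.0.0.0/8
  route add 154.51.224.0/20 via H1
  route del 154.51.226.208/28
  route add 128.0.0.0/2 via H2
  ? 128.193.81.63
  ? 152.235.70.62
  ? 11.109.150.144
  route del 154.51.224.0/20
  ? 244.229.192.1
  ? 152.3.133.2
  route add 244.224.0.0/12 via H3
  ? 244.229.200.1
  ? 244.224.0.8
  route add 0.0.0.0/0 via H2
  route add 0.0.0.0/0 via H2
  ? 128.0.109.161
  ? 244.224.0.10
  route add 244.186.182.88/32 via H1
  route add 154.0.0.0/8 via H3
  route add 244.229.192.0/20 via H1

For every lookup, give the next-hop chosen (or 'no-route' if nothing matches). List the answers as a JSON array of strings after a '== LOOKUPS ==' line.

Process each operation:
  add 244.0.0.0/8 -> H2 at depth 8
  add 244.0.0.0/8 -> H2 at depth 8
  add 154.51.226.0/24 -> H3 at depth 24
  add 152.0.0.0/6 -> H0 at depth 6
  add 154.51.226.0/24 -> H1 at depth 24
  ? 155.239.80.212  path d0:-→d1:-→d2:-→d3:-→d4:-→d5:-→d6:H0→d7:-  best=H0
  add 244.186.176.0/20 -> H0 at depth 20
  del 154.51.226.0/24 (clear depth 24)
  ? 56.49.193.221  path d0:-  best=no-route
  add 244.229.200.0/22 -> H3 at depth 22
  add 154.51.226.208/28 -> H2 at depth 28
  ? 194.208.225.142  path d0:-→d1:-→d2:-  best=no-route
  add 244.192.0.0/10 -> H0 at depth 10
  del 244.186.176.0/20 (clear depth 20)
  add 244.229.192.0/19 -> H1 at depth 19
  del 244.0.0.0/8 (clear depth 8)
  add 154.51.224.0/20 -> H1 at depth 20
  del 154.51.226.208/28 (clear depth 28)
  add 128.0.0.0/2 -> H2 at depth 2
  ? 128.193.81.63  path d0:-→d1:-→d2:H2→d3:-  best=H2
  ? 152.235.70.62  path d0:-→d1:-→d2:H2→d3:-→d4:-→d5:-→d6:H0  best=H0
  ? 11.109.150.144  path d0:-  best=no-route
  del 154.51.224.0/20 (clear depth 20)
  ? 244.229.192.1  path d0:-→d1:-→d2:-→d3:-→d4:-→d5:-→d6:-→d7:-→d8:-→d9:-→d10:H0→d11:-→d12:-→d13:-→d14:-→d15:-→d16:-→d17:-→d18:-→d19:H1→d20:-  best=H1
  ? 152.3.133.2  path d0:-→d1:-→d2:H2→d3:-→d4:-→d5:-→d6:H0  best=H0
  add 244.224.0.0/12 -> H3 at depth 12
  ? 244.229.200.1  path d0:-→d1:-→d2:-→d3:-→d4:-→d5:-→d6:-→d7:-→d8:-→d9:-→d10:H0→d11:-→d12:H3→d13:-→d14:-→d15:-→d16:-→d17:-→d18:-→d19:H1→d20:-→d21:-→d22:H3  best=H3
  ? 244.224.0.8  path d0:-→d1:-→d2:-→d3:-→d4:-→d5:-→d6:-→d7:-→d8:-→d9:-→d10:H0→d11:-→d12:H3→d13:-  best=H3
  add 0.0.0.0/0 -> H2 at depth 0
  add 0.0.0.0/0 -> H2 at depth 0
  ? 128.0.109.161  path d0:H2→d1:-→d2:H2→d3:-  best=H2
  ? 244.224.0.10  path d0:H2→d1:-→d2:-→d3:-→d4:-→d5:-→d6:-→d7:-→d8:-→d9:-→d10:H0→d11:-→d12:H3→d13:-  best=H3
  add 244.186.182.88/32 -> H1 at depth 32
  add 154.0.0.0/8 -> H3 at depth 8
  add 244.229.192.0/20 -> H1 at depth 20

== LOOKUPS ==
["H0","no-route","no-route","H2","H0","no-route","H1","H0","H3","H3","H2","H3"]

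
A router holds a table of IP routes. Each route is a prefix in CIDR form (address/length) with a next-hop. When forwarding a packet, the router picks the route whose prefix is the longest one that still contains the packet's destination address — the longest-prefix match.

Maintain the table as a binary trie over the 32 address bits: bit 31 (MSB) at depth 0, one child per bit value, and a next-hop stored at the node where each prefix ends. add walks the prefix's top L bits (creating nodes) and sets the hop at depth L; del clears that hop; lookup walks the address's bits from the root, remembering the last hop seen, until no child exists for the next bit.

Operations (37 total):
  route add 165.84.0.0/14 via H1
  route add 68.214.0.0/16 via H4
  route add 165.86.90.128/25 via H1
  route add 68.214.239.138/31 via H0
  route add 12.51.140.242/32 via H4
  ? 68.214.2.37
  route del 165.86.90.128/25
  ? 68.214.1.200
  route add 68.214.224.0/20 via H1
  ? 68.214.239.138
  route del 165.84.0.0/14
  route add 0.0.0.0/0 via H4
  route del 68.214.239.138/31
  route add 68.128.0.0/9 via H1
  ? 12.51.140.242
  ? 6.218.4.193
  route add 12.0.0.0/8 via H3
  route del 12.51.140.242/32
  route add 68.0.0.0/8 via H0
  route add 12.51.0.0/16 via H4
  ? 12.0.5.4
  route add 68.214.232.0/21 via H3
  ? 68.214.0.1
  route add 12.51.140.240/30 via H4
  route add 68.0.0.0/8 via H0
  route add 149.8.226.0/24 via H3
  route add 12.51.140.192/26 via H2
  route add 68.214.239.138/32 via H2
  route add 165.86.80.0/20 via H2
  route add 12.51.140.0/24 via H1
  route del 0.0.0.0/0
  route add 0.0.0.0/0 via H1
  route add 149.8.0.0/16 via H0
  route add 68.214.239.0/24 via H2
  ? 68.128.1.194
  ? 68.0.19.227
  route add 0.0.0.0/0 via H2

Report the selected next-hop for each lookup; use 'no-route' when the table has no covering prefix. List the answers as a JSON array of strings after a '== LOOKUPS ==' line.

Trace:
  add 165.84.0.0/14 -> H1 at depth 14
  add 68.214.0.0/16 -> H4 at depth 16
  add 165.86.90.128/25 -> H1 at depth 25
  add 68.214.239.138/31 -> H0 at depth 31
  add 12.51.140.242/32 -> H4 at depth 32
  Q 68.214.2.37: descend 0100010011010110 ; hops seen [H4] ; pick H4
  del 165.86.90.128/25 (clear depth 25)
  Q 68.214.1.200: descend 0100010011010110 ; hops seen [H4] ; pick H4
  add 68.214.224.0/20 -> H1 at depth 20
  Q 68.214.239.138: descend 0100010011010110111011111000101 ; hops seen [H4,H1,H0] ; pick H0
  del 165.84.0.0/14 (clear depth 14)
  add 0.0.0.0/0 -> H4 at depth 0
  del 68.214.239.138/31 (clear depth 31)
  add 68.128.0.0/9 -> H1 at depth 9
  Q 12.51.140.242: descend 00001100001100111000110011110010 ; hops seen [H4,H4] ; pick H4
  Q 6.218.4.193: descend 0000 ; hops seen [H4] ; pick H4
  add 12.0.0.0/8 -> H3 at depth 8
  del 12.51.140.242/32 (clear depth 32)
  add 68.0.0.0/8 -> H0 at depth 8
  add 12.51.0.0/16 -> H4 at depth 16
  Q 12.0.5.4: descend 0000110000 ; hops seen [H4,H3] ; pick H3
  add 68.214.232.0/21 -> H3 at depth 21
  Q 68.214.0.1: descend 0100010011010110 ; hops seen [H4,H0,H1,H4] ; pick H4
  add 12.51.140.240/30 -> H4 at depth 30
  add 68.0.0.0/8 -> H0 at depth 8
  add 149.8.226.0/24 -> H3 at depth 24
  add 12.51.140.192/26 -> H2 at depth 26
  add 68.214.239.138/32 -> H2 at depth 32
  add 165.86.80.0/20 -> H2 at depth 20
  add 12.51.140.0/24 -> H1 at depth 24
  del 0.0.0.0/0 (clear depth 0)
  add 0.0.0.0/0 -> H1 at depth 0
  add 149.8.0.0/16 -> H0 at depth 16
  add 68.214.239.0/24 -> H2 at depth 24
  Q 68.128.1.194: descend 010001001 ; hops seen [H1,H0,H1] ; pick H1
  Q 68.0.19.227: descend 01000100 ; hops seen [H1,H0] ; pick H0
  add 0.0.0.0/0 -> H2 at depth 0

== LOOKUPS ==
["H4","H4","H0","H4","H4","H3","H4","H1","H0"]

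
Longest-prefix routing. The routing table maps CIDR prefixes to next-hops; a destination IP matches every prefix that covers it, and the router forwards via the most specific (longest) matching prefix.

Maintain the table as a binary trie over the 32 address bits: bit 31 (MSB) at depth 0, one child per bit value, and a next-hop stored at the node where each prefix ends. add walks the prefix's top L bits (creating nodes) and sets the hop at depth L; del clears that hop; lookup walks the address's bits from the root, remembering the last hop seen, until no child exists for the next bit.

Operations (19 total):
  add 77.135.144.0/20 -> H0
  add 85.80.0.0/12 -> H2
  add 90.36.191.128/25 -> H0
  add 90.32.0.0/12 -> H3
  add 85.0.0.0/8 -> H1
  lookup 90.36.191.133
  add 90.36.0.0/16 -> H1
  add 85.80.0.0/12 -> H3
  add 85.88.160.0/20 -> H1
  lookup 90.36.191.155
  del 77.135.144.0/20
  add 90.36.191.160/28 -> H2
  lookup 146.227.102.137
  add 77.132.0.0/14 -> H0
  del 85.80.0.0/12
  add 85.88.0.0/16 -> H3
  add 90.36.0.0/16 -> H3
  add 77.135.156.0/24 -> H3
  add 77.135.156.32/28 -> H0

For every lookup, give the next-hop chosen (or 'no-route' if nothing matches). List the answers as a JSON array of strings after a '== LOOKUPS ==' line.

Trace:
  + 77.135.144.0/20 (H0) depth=20
  + 85.80.0.0/12 (H2) depth=12
  + 90.36.191.128/25 (H0) depth=25
  + 90.32.0.0/12 (H3) depth=12
  + 85.0.0.0/8 (H1) depth=8
  lookup 90.36.191.133: bits 0101101000100100101111111 walk d0:-→d1:-→d2:-→d3:-→d4:-→d5:-→d6:-→d7:-→d8:-→d9:-→d10:-→d11:-→d12:H3→d13:-→d14:-→d15:-→d16:-→d17:-→d18:-→d19:-→d20:-→d21:-→d22:-→d23:-→d24:-→d25:H0 -> H0
  + 90.36.0.0/16 (H1) depth=16
  + 85.80.0.0/12 (H3) depth=12
  + 85.88.160.0/20 (H1) depth=20
  lookup 90.36.191.155: bits 0101101000100100101111111 walk d0:-→d1:-→d2:-→d3:-→d4:-→d5:-→d6:-→d7:-→d8:-→d9:-→d10:-→d11:-→d12:H3→d13:-→d14:-→d15:-→d16:H1→d17:-→d18:-→d19:-→d20:-→d21:-→d22:-→d23:-→d24:-→d25:H0 -> H0
  del 77.135.144.0/20 (clear depth 20)
  + 90.36.191.160/28 (H2) depth=28
  lookup 146.227.102.137: bits ε walk d0:- -> no-route
  + 77.132.0.0/14 (H0) depth=14
  del 85.80.0.0/12 (clear depth 12)
  + 85.88.0.0/16 (H3) depth=16
  + 90.36.0.0/16 (H3) depth=16
  + 77.135.156.0/24 (H3) depth=24
  + 77.135.156.32/28 (H0) depth=28

== LOOKUPS ==
["H0","H0","no-route"]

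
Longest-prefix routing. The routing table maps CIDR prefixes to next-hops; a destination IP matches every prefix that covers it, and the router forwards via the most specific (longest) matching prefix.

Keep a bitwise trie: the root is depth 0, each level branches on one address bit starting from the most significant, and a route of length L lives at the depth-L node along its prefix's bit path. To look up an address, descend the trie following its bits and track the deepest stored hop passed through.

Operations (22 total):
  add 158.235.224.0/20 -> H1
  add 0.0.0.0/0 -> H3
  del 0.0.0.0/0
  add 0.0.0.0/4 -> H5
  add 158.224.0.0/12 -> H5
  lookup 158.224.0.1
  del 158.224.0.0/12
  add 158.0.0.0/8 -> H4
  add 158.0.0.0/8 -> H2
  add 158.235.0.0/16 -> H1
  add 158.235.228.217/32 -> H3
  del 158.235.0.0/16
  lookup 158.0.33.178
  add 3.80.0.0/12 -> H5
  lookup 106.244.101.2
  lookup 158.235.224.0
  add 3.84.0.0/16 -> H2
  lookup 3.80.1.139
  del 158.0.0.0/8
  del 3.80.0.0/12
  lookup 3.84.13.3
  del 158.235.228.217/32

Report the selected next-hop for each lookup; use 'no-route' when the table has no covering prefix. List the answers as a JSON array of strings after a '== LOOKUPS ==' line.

Process each operation:
  add 158.235.224.0/20 -> H1 at depth 20
  add 0.0.0.0/0 -> H3 at depth 0
  del 0.0.0.0/0 (clear depth 0)
  add 0.0.0.0/4 -> H5 at depth 4
  add 158.224.0.0/12 -> H5 at depth 12
  ? 158.224.0.1  path d0:-→d1:-→d2:-→d3:-→d4:-→d5:-→d6:-→d7:-→d8:-→d9:-→d10:-→d11:-→d12:H5  best=H5
  del 158.224.0.0/12 (clear depth 12)
  add 158.0.0.0/8 -> H4 at depth 8
  add 158.0.0.0/8 -> H2 at depth 8
  add 158.235.0.0/16 -> H1 at depth 16
  add 158.235.228.217/32 -> H3 at depth 32
  del 158.235.0.0/16 (clear depth 16)
  ? 158.0.33.178  path d0:-→d1:-→d2:-→d3:-→d4:-→d5:-→d6:-→d7:-→d8:H2  best=H2
  add 3.80.0.0/12 -> H5 at depth 12
  ? 106.244.101.2  path d0:-→d1:-  best=no-route
  ? 158.235.224.0  path d0:-→d1:-→d2:-→d3:-→d4:-→d5:-→d6:-→d7:-→d8:H2→d9:-→d10:-→d11:-→d12:-→d13:-→d14:-→d15:-→d16:-→d17:-→d18:-→d19:-→d20:H1→d21:-  best=H1
  add 3.84.0.0/16 -> H2 at depth 16
  ? 3.80.1.139  path d0:-→d1:-→d2:-→d3:-→d4:H5→d5:-→d6:-→d7:-→d8:-→d9:-→d10:-→d11:-→d12:H5→d13:-  best=H5
  del 158.0.0.0/8 (clear depth 8)
  del 3.80.0.0/12 (clear depth 12)
  ? 3.84.13.3  path d0:-→d1:-→d2:-→d3:-→d4:H5→d5:-→d6:-→d7:-→d8:-→d9:-→d10:-→d11:-→d12:-→d13:-→d14:-→d15:-→d16:H2  best=H2
  del 158.235.228.217/32 (clear depth 32)

== LOOKUPS ==
["H5","H2","no-route","H1","H5","H2"]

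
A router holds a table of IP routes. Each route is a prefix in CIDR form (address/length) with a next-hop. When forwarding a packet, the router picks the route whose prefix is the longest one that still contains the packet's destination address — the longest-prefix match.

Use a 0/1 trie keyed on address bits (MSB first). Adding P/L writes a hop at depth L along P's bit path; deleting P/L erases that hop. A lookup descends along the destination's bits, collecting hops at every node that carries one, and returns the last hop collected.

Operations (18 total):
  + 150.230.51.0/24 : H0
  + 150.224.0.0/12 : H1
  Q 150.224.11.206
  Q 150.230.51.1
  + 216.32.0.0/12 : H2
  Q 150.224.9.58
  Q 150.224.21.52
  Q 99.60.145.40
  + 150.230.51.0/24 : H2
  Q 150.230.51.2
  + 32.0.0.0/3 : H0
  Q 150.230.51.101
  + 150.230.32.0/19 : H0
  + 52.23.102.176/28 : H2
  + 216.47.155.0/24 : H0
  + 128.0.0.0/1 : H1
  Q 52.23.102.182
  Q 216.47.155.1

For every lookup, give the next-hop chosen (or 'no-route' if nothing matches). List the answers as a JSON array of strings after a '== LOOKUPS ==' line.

Trace:
  + 150.230.51.0/24 (H0) depth=24
  + 150.224.0.0/12 (H1) depth=12
  ? 150.224.11.206  path d0:-→d1:-→d2:-→d3:-→d4:-→d5:-→d6:-→d7:-→d8:-→d9:-→d10:-→d11:-→d12:H1→d13:-  best=H1
  ? 150.230.51.1  path d0:-→d1:-→d2:-→d3:-→d4:-→d5:-→d6:-→d7:-→d8:-→d9:-→d10:-→d11:-→d12:H1→d13:-→d14:-→d15:-→d16:-→d17:-→d18:-→d19:-→d20:-→d21:-→d22:-→d23:-→d24:H0  best=H0
  + 216.32.0.0/12 (H2) depth=12
  ? 150.224.9.58  path d0:-→d1:-→d2:-→d3:-→d4:-→d5:-→d6:-→d7:-→d8:-→d9:-→d10:-→d11:-→d12:H1→d13:-  best=H1
  ? 150.224.21.52  path d0:-→d1:-→d2:-→d3:-→d4:-→d5:-→d6:-→d7:-→d8:-→d9:-→d10:-→d11:-→d12:H1→d13:-  best=H1
  ? 99.60.145.40  path d0:-  best=no-route
  + 150.230.51.0/24 (H2) depth=24
  ? 150.230.51.2  path d0:-→d1:-→d2:-→d3:-→d4:-→d5:-→d6:-→d7:-→d8:-→d9:-→d10:-→d11:-→d12:H1→d13:-→d14:-→d15:-→d16:-→d17:-→d18:-→d19:-→d20:-→d21:-→d22:-→d23:-→d24:H2  best=H2
  + 32.0.0.0/3 (H0) depth=3
  ? 150.230.51.101  path d0:-→d1:-→d2:-→d3:-→d4:-→d5:-→d6:-→d7:-→d8:-→d9:-→d10:-→d11:-→d12:H1→d13:-→d14:-→d15:-→d16:-→d17:-→d18:-→d19:-→d20:-→d21:-→d22:-→d23:-→d24:H2  best=H2
  + 150.230.32.0/19 (H0) depth=19
  + 52.23.102.176/28 (H2) depth=28
  + 216.47.155.0/24 (H0) depth=24
  + 128.0.0.0/1 (H1) depth=1
  ? 52.23.102.182  path d0:-→d1:-→d2:-→d3:H0→d4:-→d5:-→d6:-→d7:-→d8:-→d9:-→d10:-→d11:-→d12:-→d13:-→d14:-→d15:-→d16:-→d17:-→d18:-→d19:-→d20:-→d21:-→d22:-→d23:-→d24:-→d25:-→d26:-→d27:-→d28:H2  best=H2
  ? 216.47.155.1  path d0:-→d1:H1→d2:-→d3:-→d4:-→d5:-→d6:-→d7:-→d8:-→d9:-→d10:-→d11:-→d12:H2→d13:-→d14:-→d15:-→d16:-→d17:-→d18:-→d19:-→d20:-→d21:-→d22:-→d23:-→d24:H0  best=H0

== LOOKUPS ==
["H1","H0","H1","H1","no-route","H2","H2","H2","H0"]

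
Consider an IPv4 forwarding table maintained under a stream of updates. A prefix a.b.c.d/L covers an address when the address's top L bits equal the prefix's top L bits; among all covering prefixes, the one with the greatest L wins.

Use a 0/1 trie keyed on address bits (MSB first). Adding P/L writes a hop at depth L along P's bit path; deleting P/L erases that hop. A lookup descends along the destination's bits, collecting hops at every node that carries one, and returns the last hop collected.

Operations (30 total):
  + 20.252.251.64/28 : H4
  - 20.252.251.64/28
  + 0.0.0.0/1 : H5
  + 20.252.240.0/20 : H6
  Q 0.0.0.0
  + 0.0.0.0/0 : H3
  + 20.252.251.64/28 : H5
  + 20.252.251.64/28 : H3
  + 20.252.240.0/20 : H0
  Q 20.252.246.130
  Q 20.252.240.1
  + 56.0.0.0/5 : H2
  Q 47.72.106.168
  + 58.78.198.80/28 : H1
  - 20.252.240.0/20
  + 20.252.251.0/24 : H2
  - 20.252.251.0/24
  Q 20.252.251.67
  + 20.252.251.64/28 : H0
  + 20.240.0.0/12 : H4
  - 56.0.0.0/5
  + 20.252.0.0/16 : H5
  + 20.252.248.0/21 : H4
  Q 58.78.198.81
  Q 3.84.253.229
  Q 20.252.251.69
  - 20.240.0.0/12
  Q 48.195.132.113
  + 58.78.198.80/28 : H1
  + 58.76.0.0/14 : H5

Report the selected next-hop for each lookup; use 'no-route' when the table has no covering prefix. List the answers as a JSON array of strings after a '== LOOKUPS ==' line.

Apply in order:
  + 20.252.251.64/28 (H4) depth=28
  - 20.252.251.64/28 clear@28
  + 0.0.0.0/1 (H5) depth=1
  + 20.252.240.0/20 (H6) depth=20
  ? 0.0.0.0  path d0:-→d1:H5→d2:-→d3:-  best=H5
  + 0.0.0.0/0 (H3) depth=0
  + 20.252.251.64/28 (H5) depth=28
  + 20.252.251.64/28 (H3) depth=28
  + 20.252.240.0/20 (H0) depth=20
  ? 20.252.246.130  path d0:H3→d1:H5→d2:-→d3:-→d4:-→d5:-→d6:-→d7:-→d8:-→d9:-→d10:-→d11:-→d12:-→d13:-→d14:-→d15:-→d16:-→d17:-→d18:-→d19:-→d20:H0  best=H0
  ? 20.252.240.1  path d0:H3→d1:H5→d2:-→d3:-→d4:-→d5:-→d6:-→d7:-→d8:-→d9:-→d10:-→d11:-→d12:-→d13:-→d14:-→d15:-→d16:-→d17:-→d18:-→d19:-→d20:H0  best=H0
  + 56.0.0.0/5 (H2) depth=5
  ? 47.72.106.168  path d0:H3→d1:H5→d2:-→d3:-  best=H5
  + 58.78.198.80/28 (H1) depth=28
  - 20.252.240.0/20 clear@20
  + 20.252.251.0/24 (H2) depth=24
  - 20.252.251.0/24 clear@24
  ? 20.252.251.67  path d0:H3→d1:H5→d2:-→d3:-→d4:-→d5:-→d6:-→d7:-→d8:-→d9:-→d10:-→d11:-→d12:-→d13:-→d14:-→d15:-→d16:-→d17:-→d18:-→d19:-→d20:-→d21:-→d22:-→d23:-→d24:-→d25:-→d26:-→d27:-→d28:H3  best=H3
  + 20.252.251.64/28 (H0) depth=28
  + 20.240.0.0/12 (H4) depth=12
  - 56.0.0.0/5 clear@5
  + 20.252.0.0/16 (H5) depth=16
  + 20.252.248.0/21 (H4) depth=21
  ? 58.78.198.81  path d0:H3→d1:H5→d2:-→d3:-→d4:-→d5:-→d6:-→d7:-→d8:-→d9:-→d10:-→d11:-→d12:-→d13:-→d14:-→d15:-→d16:-→d17:-→d18:-→d19:-→d20:-→d21:-→d22:-→d23:-→d24:-→d25:-→d26:-→d27:-→d28:H1  best=H1
  ? 3.84.253.229  path d0:H3→d1:H5→d2:-→d3:-  best=H5
  ? 20.252.251.69  path d0:H3→d1:H5→d2:-→d3:-→d4:-→d5:-→d6:-→d7:-→d8:-→d9:-→d10:-→d11:-→d12:H4→d13:-→d14:-→d15:-→d16:H5→d17:-→d18:-→d19:-→d20:-→d21:H4→d22:-→d23:-→d24:-→d25:-→d26:-→d27:-→d28:H0  best=H0
  - 20.240.0.0/12 clear@12
  ? 48.195.132.113  path d0:H3→d1:H5→d2:-→d3:-→d4:-  best=H5
  + 58.78.198.80/28 (H1) depth=28
  + 58.76.0.0/14 (H5) depth=14

== LOOKUPS ==
["H5","H0","H0","H5","H3","H1","H5","H0","H5"]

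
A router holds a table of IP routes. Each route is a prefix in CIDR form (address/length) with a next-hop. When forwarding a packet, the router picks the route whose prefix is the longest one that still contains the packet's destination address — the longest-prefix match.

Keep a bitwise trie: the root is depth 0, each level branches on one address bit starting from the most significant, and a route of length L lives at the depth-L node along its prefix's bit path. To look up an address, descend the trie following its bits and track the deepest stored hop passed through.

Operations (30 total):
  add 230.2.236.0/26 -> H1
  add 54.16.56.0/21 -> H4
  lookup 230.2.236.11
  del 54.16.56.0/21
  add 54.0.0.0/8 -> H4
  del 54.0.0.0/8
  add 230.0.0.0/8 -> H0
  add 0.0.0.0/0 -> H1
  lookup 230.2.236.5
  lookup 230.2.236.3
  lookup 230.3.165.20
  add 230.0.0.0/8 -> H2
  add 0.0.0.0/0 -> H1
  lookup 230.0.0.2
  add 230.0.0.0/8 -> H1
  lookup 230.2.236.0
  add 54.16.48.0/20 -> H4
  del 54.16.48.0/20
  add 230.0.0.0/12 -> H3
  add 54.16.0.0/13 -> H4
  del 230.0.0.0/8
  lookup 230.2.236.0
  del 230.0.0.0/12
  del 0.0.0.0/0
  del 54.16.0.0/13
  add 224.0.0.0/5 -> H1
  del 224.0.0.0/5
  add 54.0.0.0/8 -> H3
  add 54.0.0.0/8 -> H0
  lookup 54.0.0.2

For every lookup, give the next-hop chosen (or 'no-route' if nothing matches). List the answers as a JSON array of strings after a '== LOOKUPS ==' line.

Trace:
  + 230.2.236.0/26 (H1) depth=26
  + 54.16.56.0/21 (H4) depth=21
  Q 230.2.236.11: descend 11100110000000101110110000 ; hops seen [H1] ; pick H1
  del 54.16.56.0/21 (clear depth 21)
  + 54.0.0.0/8 (H4) depth=8
  del 54.0.0.0/8 (clear depth 8)
  + 230.0.0.0/8 (H0) depth=8
  + 0.0.0.0/0 (H1) depth=0
  Q 230.2.236.5: descend 11100110000000101110110000 ; hops seen [H1,H0,H1] ; pick H1
  Q 230.2.236.3: descend 11100110000000101110110000 ; hops seen [H1,H0,H1] ; pick H1
  Q 230.3.165.20: descend 111001100000001 ; hops seen [H1,H0] ; pick H0
  + 230.0.0.0/8 (H2) depth=8
  + 0.0.0.0/0 (H1) depth=0
  Q 230.0.0.2: descend 11100110000000 ; hops seen [H1,H2] ; pick H2
  + 230.0.0.0/8 (H1) depth=8
  Q 230.2.236.0: descend 11100110000000101110110000 ; hops seen [H1,H1,H1] ; pick H1
  + 54.16.48.0/20 (H4) depth=20
  del 54.16.48.0/20 (clear depth 20)
  + 230.0.0.0/12 (H3) depth=12
  + 54.16.0.0/13 (H4) depth=13
  del 230.0.0.0/8 (clear depth 8)
  Q 230.2.236.0: descend 11100110000000101110110000 ; hops seen [H1,H3,H1] ; pick H1
  del 230.0.0.0/12 (clear depth 12)
  del 0.0.0.0/0 (clear depth 0)
  del 54.16.0.0/13 (clear depth 13)
  + 224.0.0.0/5 (H1) depth=5
  del 224.0.0.0/5 (clear depth 5)
  + 54.0.0.0/8 (H3) depth=8
  + 54.0.0.0/8 (H0) depth=8
  Q 54.0.0.2: descend 00110110000 ; hops seen [H0] ; pick H0

== LOOKUPS ==
["H1","H1","H1","H0","H2","H1","H1","H0"]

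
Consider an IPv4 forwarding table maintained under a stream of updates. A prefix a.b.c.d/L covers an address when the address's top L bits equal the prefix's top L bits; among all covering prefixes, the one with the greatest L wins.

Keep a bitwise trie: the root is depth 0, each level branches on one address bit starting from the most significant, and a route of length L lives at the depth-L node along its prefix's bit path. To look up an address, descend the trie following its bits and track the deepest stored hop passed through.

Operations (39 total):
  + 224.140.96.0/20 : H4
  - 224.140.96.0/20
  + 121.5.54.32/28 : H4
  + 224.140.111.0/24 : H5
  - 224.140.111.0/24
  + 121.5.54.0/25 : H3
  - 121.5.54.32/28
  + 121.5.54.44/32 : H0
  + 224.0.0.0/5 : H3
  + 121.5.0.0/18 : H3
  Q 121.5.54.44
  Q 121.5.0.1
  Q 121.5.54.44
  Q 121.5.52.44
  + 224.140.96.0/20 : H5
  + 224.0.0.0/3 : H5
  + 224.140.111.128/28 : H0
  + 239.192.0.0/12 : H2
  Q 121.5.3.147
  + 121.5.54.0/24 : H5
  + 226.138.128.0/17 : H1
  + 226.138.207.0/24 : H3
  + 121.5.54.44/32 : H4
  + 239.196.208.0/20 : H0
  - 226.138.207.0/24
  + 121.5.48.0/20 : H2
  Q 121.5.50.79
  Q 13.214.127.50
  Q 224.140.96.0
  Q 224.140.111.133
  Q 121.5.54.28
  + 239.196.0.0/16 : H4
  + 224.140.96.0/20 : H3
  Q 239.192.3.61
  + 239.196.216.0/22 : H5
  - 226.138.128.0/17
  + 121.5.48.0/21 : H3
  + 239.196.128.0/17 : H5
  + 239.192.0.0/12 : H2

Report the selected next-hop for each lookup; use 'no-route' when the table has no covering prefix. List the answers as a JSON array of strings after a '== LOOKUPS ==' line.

Process each operation:
  + 224.140.96.0/20 (H4) depth=20
  del 224.140.96.0/20 (clear depth 20)
  + 121.5.54.32/28 (H4) depth=28
  + 224.140.111.0/24 (H5) depth=24
  del 224.140.111.0/24 (clear depth 24)
  + 121.5.54.0/25 (H3) depth=25
  del 121.5.54.32/28 (clear depth 28)
  + 121.5.54.44/32 (H0) depth=32
  + 224.0.0.0/5 (H3) depth=5
  + 121.5.0.0/18 (H3) depth=18
  Q 121.5.54.44: descend 01111001000001010011011000101100 ; hops seen [H3,H3,H0] ; pick H0
  Q 121.5.0.1: descend 011110010000010100 ; hops seen [H3] ; pick H3
  Q 121.5.54.44: descend 01111001000001010011011000101100 ; hops seen [H3,H3,H0] ; pick H0
  Q 121.5.52.44: descend 0111100100000101001101 ; hops seen [H3] ; pick H3
  + 224.140.96.0/20 (H5) depth=20
  + 224.0.0.0/3 (H5) depth=3
  + 224.140.111.128/28 (H0) depth=28
  + 239.192.0.0/12 (H2) depth=12
  Q 121.5.3.147: descend 011110010000010100 ; hops seen [H3] ; pick H3
  + 121.5.54.0/24 (H5) depth=24
  + 226.138.128.0/17 (H1) depth=17
  + 226.138.207.0/24 (H3) depth=24
  + 121.5.54.44/32 (H4) depth=32
  + 239.196.208.0/20 (H0) depth=20
  del 226.138.207.0/24 (clear depth 24)
  + 121.5.48.0/20 (H2) depth=20
  Q 121.5.50.79: descend 011110010000010100110 ; hops seen [H3,H2] ; pick H2
  Q 13.214.127.50: descend 0 ; hops seen [∅] ; pick no-route
  Q 224.140.96.0: descend 11100000100011000110 ; hops seen [H5,H3,H5] ; pick H5
  Q 224.140.111.133: descend 1110000010001100011011111000 ; hops seen [H5,H3,H5,H0] ; pick H0
  Q 121.5.54.28: descend 01111001000001010011011000 ; hops seen [H3,H2,H5,H3] ; pick H3
  + 239.196.0.0/16 (H4) depth=16
  + 224.140.96.0/20 (H3) depth=20
  Q 239.192.3.61: descend 1110111111000 ; hops seen [H5,H2] ; pick H2
  + 239.196.216.0/22 (H5) depth=22
  del 226.138.128.0/17 (clear depth 17)
  + 121.5.48.0/21 (H3) depth=21
  + 239.196.128.0/17 (H5) depth=17
  + 239.192.0.0/12 (H2) depth=12

== LOOKUPS ==
["H0","H3","H0","H3","H3","H2","no-route","H5","H0","H3","H2"]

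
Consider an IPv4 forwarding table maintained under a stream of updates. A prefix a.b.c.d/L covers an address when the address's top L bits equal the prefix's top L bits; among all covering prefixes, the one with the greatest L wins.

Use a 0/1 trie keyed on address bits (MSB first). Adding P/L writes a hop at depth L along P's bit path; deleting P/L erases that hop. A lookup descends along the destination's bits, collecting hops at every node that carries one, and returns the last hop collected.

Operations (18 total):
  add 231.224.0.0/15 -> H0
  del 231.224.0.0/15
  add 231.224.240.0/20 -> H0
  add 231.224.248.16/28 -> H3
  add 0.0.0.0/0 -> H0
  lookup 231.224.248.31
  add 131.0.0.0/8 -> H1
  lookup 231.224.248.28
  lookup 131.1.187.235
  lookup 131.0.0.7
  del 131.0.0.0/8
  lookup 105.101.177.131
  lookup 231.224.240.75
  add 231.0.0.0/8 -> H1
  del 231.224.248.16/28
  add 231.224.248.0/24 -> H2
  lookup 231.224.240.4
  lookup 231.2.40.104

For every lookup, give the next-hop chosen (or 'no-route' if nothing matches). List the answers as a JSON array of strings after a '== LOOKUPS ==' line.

Process each operation:
  add 231.224.0.0/15 -> H0 at depth 15
  - 231.224.0.0/15 clear@15
  add 231.224.240.0/20 -> H0 at depth 20
  add 231.224.248.16/28 -> H3 at depth 28
  add 0.0.0.0/0 -> H0 at depth 0
  lookup 231.224.248.31: bits 1110011111100000111110000001 walk d0:H0→d1:-→d2:-→d3:-→d4:-→d5:-→d6:-→d7:-→d8:-→d9:-→d10:-→d11:-→d12:-→d13:-→d14:-→d15:-→d16:-→d17:-→d18:-→d19:-→d20:H0→d21:-→d22:-→d23:-→d24:-→d25:-→d26:-→d27:-→d28:H3 -> H3
  add 131.0.0.0/8 -> H1 at depth 8
  lookup 231.224.248.28: bits 1110011111100000111110000001 walk d0:H0→d1:-→d2:-→d3:-→d4:-→d5:-→d6:-→d7:-→d8:-→d9:-→d10:-→d11:-→d12:-→d13:-→d14:-→d15:-→d16:-→d17:-→d18:-→d19:-→d20:H0→d21:-→d22:-→d23:-→d24:-→d25:-→d26:-→d27:-→d28:H3 -> H3
  lookup 131.1.187.235: bits 10000011 walk d0:H0→d1:-→d2:-→d3:-→d4:-→d5:-→d6:-→d7:-→d8:H1 -> H1
  lookup 131.0.0.7: bits 10000011 walk d0:H0→d1:-→d2:-→d3:-→d4:-→d5:-→d6:-→d7:-→d8:H1 -> H1
  - 131.0.0.0/8 clear@8
  lookup 105.101.177.131: bits ε walk d0:H0 -> H0
  lookup 231.224.240.75: bits 11100111111000001111 walk d0:H0→d1:-→d2:-→d3:-→d4:-→d5:-→d6:-→d7:-→d8:-→d9:-→d10:-→d11:-→d12:-→d13:-→d14:-→d15:-→d16:-→d17:-→d18:-→d19:-→d20:H0 -> H0
  add 231.0.0.0/8 -> H1 at depth 8
  - 231.224.248.16/28 clear@28
  add 231.224.248.0/24 -> H2 at depth 24
  lookup 231.224.240.4: bits 11100111111000001111 walk d0:H0→d1:-→d2:-→d3:-→d4:-→d5:-→d6:-→d7:-→d8:H1→d9:-→d10:-→d11:-→d12:-→d13:-→d14:-→d15:-→d16:-→d17:-→d18:-→d19:-→d20:H0 -> H0
  lookup 231.2.40.104: bits 11100111 walk d0:H0→d1:-→d2:-→d3:-→d4:-→d5:-→d6:-→d7:-→d8:H1 -> H1

== LOOKUPS ==
["H3","H3","H1","H1","H0","H0","H0","H1"]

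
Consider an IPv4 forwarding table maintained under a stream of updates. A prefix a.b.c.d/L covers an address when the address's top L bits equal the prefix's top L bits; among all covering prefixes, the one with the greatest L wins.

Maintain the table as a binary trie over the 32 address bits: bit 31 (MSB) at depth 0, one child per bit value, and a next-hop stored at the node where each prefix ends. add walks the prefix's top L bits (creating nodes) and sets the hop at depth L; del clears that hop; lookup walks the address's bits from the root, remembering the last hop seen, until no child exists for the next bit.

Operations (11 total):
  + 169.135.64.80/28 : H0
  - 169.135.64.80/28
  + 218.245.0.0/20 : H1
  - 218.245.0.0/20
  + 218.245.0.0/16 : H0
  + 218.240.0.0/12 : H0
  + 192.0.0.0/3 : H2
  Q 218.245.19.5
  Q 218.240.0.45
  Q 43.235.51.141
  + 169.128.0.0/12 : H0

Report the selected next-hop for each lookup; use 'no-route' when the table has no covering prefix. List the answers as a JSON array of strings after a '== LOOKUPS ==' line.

Trace:
  add 169.135.64.80/28 -> H0 at depth 28
  - 169.135.64.80/28 clear@28
  add 218.245.0.0/20 -> H1 at depth 20
  - 218.245.0.0/20 clear@20
  add 218.245.0.0/16 -> H0 at depth 16
  add 218.240.0.0/12 -> H0 at depth 12
  add 192.0.0.0/3 -> H2 at depth 3
  ? 218.245.19.5  path d0:-→d1:-→d2:-→d3:H2→d4:-→d5:-→d6:-→d7:-→d8:-→d9:-→d10:-→d11:-→d12:H0→d13:-→d14:-→d15:-→d16:H0→d17:-→d18:-→d19:-  best=H0
  ? 218.240.0.45  path d0:-→d1:-→d2:-→d3:H2→d4:-→d5:-→d6:-→d7:-→d8:-→d9:-→d10:-→d11:-→d12:H0→d13:-  best=H0
  ? 43.235.51.141  path d0:-  best=no-route
  add 169.128.0.0/12 -> H0 at depth 12

== LOOKUPS ==
["H0","H0","no-route"]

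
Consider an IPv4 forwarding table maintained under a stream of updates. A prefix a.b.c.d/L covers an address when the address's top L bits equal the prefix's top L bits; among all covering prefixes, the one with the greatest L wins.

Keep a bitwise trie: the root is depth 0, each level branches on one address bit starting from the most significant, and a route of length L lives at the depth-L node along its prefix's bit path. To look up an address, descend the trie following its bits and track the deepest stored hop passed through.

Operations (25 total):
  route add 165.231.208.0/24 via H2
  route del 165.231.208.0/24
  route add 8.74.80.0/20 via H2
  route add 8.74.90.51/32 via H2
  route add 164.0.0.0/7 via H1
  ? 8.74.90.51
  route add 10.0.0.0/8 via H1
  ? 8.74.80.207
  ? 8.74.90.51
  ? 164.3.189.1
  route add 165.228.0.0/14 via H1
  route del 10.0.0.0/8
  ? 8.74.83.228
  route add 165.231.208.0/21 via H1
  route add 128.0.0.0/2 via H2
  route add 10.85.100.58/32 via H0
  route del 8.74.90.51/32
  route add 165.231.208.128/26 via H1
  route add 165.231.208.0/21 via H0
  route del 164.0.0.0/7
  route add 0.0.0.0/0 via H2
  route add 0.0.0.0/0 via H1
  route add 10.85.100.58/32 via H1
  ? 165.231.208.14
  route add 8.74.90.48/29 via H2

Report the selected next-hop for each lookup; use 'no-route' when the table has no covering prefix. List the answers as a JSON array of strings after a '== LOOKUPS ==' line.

Process each operation:
  + 165.231.208.0/24 (H2) depth=24
  del 165.231.208.0/24 (clear depth 24)
  + 8.74.80.0/20 (H2) depth=20
  + 8.74.90.51/32 (H2) depth=32
  + 164.0.0.0/7 (H1) depth=7
  lookup 8.74.90.51: bits 00001000010010100101101000110011 walk d0:-→d1:-→d2:-→d3:-→d4:-→d5:-→d6:-→d7:-→d8:-→d9:-→d10:-→d11:-→d12:-→d13:-→d14:-→d15:-→d16:-→d17:-→d18:-→d19:-→d20:H2→d21:-→d22:-→d23:-→d24:-→d25:-→d26:-→d27:-→d28:-→d29:-→d30:-→d31:-→d32:H2 -> H2
  + 10.0.0.0/8 (H1) depth=8
  lookup 8.74.80.207: bits 00001000010010100101 walk d0:-→d1:-→d2:-→d3:-→d4:-→d5:-→d6:-→d7:-→d8:-→d9:-→d10:-→d11:-→d12:-→d13:-→d14:-→d15:-→d16:-→d17:-→d18:-→d19:-→d20:H2 -> H2
  lookup 8.74.90.51: bits 00001000010010100101101000110011 walk d0:-→d1:-→d2:-→d3:-→d4:-→d5:-→d6:-→d7:-→d8:-→d9:-→d10:-→d11:-→d12:-→d13:-→d14:-→d15:-→d16:-→d17:-→d18:-→d19:-→d20:H2→d21:-→d22:-→d23:-→d24:-→d25:-→d26:-→d27:-→d28:-→d29:-→d30:-→d31:-→d32:H2 -> H2
  lookup 164.3.189.1: bits 1010010 walk d0:-→d1:-→d2:-→d3:-→d4:-→d5:-→d6:-→d7:H1 -> H1
  + 165.228.0.0/14 (H1) depth=14
  del 10.0.0.0/8 (clear depth 8)
  lookup 8.74.83.228: bits 00001000010010100101 walk d0:-→d1:-→d2:-→d3:-→d4:-→d5:-→d6:-→d7:-→d8:-→d9:-→d10:-→d11:-→d12:-→d13:-→d14:-→d15:-→d16:-→d17:-→d18:-→d19:-→d20:H2 -> H2
  + 165.231.208.0/21 (H1) depth=21
  + 128.0.0.0/2 (H2) depth=2
  + 10.85.100.58/32 (H0) depth=32
  del 8.74.90.51/32 (clear depth 32)
  + 165.231.208.128/26 (H1) depth=26
  + 165.231.208.0/21 (H0) depth=21
  del 164.0.0.0/7 (clear depth 7)
  + 0.0.0.0/0 (H2) depth=0
  + 0.0.0.0/0 (H1) depth=0
  + 10.85.100.58/32 (H1) depth=32
  lookup 165.231.208.14: bits 101001011110011111010000 walk d0:H1→d1:-→d2:H2→d3:-→d4:-→d5:-→d6:-→d7:-→d8:-→d9:-→d10:-→d11:-→d12:-→d13:-→d14:H1→d15:-→d16:-→d17:-→d18:-→d19:-→d20:-→d21:H0→d22:-→d23:-→d24:- -> H0
  + 8.74.90.48/29 (H2) depth=29

== LOOKUPS ==
["H2","H2","H2","H1","H2","H0"]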